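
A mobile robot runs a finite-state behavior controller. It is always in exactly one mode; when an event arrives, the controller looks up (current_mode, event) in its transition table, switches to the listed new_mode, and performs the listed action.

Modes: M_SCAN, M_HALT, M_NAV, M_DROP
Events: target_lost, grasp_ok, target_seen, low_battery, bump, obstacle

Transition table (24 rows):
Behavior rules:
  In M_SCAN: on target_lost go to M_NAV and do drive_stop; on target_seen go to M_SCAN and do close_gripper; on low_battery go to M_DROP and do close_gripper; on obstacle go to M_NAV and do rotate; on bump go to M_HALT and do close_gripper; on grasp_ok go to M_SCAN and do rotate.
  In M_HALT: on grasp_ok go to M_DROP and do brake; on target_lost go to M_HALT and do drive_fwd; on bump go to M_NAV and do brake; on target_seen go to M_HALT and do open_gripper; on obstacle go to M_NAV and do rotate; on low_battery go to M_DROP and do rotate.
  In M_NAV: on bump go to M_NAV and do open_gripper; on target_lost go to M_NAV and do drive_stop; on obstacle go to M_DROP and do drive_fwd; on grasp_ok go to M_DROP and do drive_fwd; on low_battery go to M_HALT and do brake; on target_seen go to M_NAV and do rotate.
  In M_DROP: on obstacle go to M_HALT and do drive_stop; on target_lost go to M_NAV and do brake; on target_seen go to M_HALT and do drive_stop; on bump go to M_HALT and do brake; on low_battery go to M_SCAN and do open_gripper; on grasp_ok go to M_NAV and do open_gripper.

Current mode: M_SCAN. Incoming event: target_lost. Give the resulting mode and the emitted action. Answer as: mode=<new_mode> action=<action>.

mode=M_NAV action=drive_stop

current mode = M_SCAN; filter table to that mode:
  (M_SCAN, target_lost) → (M_NAV, drive_stop)  ← event matches
  (M_SCAN, target_seen) → (M_SCAN, close_gripper)
  (M_SCAN, low_battery) → (M_DROP, close_gripper)
  (M_SCAN, obstacle) → (M_NAV, rotate)
  (M_SCAN, bump) → (M_HALT, close_gripper)
  (M_SCAN, grasp_ok) → (M_SCAN, rotate)
event = target_lost selects (M_NAV, drive_stop)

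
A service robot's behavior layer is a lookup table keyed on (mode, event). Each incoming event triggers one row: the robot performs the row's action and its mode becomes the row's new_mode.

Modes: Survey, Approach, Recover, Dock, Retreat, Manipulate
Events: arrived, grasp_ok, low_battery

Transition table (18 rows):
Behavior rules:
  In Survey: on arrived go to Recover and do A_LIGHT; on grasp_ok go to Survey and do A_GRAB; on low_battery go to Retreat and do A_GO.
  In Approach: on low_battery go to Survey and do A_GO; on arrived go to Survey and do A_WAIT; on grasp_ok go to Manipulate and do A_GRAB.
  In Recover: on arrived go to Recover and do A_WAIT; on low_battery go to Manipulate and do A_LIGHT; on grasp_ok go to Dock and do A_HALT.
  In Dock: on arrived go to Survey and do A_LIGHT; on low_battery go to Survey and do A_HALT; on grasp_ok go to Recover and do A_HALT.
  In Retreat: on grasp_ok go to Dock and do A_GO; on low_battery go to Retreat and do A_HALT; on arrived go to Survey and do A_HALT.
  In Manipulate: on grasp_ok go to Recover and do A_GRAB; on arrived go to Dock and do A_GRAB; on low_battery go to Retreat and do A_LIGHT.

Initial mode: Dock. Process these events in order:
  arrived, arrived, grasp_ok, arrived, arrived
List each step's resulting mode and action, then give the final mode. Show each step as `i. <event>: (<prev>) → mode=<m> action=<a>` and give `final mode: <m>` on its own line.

final mode: Recover

1. arrived: (Dock) → mode=Survey action=A_LIGHT
2. arrived: (Survey) → mode=Recover action=A_LIGHT
3. grasp_ok: (Recover) → mode=Dock action=A_HALT
4. arrived: (Dock) → mode=Survey action=A_LIGHT
5. arrived: (Survey) → mode=Recover action=A_LIGHT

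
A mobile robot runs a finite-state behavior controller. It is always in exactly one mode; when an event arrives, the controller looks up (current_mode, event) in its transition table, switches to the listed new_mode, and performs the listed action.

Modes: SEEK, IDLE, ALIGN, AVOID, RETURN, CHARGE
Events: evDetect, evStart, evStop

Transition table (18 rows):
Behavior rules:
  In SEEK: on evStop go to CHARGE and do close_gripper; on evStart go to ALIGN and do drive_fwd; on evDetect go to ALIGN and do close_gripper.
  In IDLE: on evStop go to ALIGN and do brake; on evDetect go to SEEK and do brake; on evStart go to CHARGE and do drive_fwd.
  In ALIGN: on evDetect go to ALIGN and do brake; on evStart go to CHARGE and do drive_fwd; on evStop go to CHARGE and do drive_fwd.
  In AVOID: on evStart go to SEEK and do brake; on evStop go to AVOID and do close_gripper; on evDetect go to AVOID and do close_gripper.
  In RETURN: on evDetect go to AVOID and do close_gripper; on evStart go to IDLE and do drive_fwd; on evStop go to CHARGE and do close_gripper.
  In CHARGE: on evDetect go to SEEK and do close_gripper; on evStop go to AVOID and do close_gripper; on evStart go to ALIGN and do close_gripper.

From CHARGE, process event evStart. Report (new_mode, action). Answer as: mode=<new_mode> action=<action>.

current mode = CHARGE; filter table to that mode:
  (CHARGE, evDetect) → (SEEK, close_gripper)
  (CHARGE, evStop) → (AVOID, close_gripper)
  (CHARGE, evStart) → (ALIGN, close_gripper)  ← event matches
event = evStart selects (ALIGN, close_gripper)

mode=ALIGN action=close_gripper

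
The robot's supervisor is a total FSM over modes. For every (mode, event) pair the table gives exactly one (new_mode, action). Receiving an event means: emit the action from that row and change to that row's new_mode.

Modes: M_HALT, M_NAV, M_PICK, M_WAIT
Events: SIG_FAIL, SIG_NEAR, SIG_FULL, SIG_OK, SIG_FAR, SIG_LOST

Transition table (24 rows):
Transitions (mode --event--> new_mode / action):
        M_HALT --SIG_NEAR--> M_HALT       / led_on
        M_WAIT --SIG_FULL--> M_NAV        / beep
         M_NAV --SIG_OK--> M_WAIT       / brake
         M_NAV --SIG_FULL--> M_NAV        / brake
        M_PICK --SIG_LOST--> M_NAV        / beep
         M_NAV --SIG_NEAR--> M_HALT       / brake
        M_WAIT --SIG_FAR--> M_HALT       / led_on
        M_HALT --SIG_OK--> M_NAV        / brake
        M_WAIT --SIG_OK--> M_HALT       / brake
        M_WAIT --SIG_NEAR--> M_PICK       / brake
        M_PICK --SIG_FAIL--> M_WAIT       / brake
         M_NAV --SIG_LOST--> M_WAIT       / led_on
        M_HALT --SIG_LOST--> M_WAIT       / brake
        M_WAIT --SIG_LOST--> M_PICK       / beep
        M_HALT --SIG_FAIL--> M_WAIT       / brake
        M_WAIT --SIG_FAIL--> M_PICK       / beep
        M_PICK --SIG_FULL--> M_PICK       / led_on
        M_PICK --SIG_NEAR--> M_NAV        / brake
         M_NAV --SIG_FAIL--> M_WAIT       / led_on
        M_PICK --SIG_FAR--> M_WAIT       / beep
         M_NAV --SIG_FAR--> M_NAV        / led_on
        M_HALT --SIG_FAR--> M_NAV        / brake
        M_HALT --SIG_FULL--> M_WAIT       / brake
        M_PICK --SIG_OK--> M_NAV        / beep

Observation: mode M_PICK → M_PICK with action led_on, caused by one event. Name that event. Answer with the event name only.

SIG_FULL

try SIG_FAIL: (M_PICK, SIG_FAIL) → (M_WAIT, brake)
try SIG_NEAR: (M_PICK, SIG_NEAR) → (M_NAV, brake)
try SIG_FULL: (M_PICK, SIG_FULL) → (M_PICK, led_on)  ← matches
try SIG_OK: (M_PICK, SIG_OK) → (M_NAV, beep)
try SIG_FAR: (M_PICK, SIG_FAR) → (M_WAIT, beep)
try SIG_LOST: (M_PICK, SIG_LOST) → (M_NAV, beep)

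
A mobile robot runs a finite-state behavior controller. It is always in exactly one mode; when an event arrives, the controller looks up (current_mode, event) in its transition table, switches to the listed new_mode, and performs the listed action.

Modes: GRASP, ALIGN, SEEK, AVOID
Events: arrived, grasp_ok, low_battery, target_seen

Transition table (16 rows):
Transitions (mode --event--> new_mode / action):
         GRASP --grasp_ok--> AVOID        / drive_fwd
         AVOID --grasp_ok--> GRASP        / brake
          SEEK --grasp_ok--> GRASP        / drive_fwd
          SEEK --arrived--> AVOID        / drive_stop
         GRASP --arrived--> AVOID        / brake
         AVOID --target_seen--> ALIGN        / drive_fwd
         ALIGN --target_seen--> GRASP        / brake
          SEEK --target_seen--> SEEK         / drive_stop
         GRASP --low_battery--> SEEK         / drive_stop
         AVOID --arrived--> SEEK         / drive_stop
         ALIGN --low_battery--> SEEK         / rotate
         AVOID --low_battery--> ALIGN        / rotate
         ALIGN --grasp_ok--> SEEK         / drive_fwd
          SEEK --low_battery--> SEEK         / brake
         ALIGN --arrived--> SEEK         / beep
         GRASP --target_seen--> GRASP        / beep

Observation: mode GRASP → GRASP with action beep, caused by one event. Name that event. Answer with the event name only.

target_seen

try arrived: (GRASP, arrived) → (AVOID, brake)
try grasp_ok: (GRASP, grasp_ok) → (AVOID, drive_fwd)
try low_battery: (GRASP, low_battery) → (SEEK, drive_stop)
try target_seen: (GRASP, target_seen) → (GRASP, beep)  ← matches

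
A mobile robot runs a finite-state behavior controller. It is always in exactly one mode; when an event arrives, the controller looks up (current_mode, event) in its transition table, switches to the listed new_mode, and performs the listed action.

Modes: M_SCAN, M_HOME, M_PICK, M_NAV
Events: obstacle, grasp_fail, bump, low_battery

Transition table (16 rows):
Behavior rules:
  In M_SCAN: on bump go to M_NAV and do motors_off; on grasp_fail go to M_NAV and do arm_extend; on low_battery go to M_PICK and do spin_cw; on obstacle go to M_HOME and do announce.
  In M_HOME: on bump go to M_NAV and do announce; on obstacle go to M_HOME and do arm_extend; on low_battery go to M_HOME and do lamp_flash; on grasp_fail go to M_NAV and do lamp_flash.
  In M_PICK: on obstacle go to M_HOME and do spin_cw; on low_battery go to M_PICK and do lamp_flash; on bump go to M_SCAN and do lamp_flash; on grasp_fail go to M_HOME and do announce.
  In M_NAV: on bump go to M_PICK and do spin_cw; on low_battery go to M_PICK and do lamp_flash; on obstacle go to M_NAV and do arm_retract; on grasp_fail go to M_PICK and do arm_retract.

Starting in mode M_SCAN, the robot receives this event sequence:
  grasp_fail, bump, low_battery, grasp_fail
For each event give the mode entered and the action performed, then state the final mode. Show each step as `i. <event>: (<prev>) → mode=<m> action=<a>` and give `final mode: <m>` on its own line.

final mode: M_HOME

1. grasp_fail: (M_SCAN) → mode=M_NAV action=arm_extend
2. bump: (M_NAV) → mode=M_PICK action=spin_cw
3. low_battery: (M_PICK) → mode=M_PICK action=lamp_flash
4. grasp_fail: (M_PICK) → mode=M_HOME action=announce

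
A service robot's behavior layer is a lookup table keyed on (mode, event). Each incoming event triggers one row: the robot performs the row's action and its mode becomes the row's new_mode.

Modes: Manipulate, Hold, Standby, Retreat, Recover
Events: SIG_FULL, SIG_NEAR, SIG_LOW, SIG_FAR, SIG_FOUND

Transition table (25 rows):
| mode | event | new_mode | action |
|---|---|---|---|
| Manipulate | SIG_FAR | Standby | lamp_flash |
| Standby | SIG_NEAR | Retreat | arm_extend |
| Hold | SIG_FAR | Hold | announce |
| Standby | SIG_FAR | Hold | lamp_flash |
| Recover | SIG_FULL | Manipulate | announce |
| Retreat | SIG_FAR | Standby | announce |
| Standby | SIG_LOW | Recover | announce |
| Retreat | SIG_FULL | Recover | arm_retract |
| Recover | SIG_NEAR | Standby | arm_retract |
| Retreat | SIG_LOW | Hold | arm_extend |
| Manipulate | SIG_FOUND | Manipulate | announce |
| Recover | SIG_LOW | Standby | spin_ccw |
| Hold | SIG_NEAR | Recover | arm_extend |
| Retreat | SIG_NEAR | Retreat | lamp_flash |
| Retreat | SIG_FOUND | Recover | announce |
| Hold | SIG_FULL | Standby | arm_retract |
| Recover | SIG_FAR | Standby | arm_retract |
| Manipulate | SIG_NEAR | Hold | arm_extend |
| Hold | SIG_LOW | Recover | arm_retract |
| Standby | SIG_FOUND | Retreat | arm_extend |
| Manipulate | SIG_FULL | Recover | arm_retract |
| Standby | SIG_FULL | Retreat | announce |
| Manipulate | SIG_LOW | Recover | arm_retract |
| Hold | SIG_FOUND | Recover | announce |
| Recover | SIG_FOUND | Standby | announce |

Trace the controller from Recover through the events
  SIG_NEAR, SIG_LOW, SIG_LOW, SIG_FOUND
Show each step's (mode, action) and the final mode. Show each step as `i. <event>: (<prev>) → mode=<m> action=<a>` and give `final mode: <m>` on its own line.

final mode: Retreat

1. SIG_NEAR: (Recover) → mode=Standby action=arm_retract
2. SIG_LOW: (Standby) → mode=Recover action=announce
3. SIG_LOW: (Recover) → mode=Standby action=spin_ccw
4. SIG_FOUND: (Standby) → mode=Retreat action=arm_extend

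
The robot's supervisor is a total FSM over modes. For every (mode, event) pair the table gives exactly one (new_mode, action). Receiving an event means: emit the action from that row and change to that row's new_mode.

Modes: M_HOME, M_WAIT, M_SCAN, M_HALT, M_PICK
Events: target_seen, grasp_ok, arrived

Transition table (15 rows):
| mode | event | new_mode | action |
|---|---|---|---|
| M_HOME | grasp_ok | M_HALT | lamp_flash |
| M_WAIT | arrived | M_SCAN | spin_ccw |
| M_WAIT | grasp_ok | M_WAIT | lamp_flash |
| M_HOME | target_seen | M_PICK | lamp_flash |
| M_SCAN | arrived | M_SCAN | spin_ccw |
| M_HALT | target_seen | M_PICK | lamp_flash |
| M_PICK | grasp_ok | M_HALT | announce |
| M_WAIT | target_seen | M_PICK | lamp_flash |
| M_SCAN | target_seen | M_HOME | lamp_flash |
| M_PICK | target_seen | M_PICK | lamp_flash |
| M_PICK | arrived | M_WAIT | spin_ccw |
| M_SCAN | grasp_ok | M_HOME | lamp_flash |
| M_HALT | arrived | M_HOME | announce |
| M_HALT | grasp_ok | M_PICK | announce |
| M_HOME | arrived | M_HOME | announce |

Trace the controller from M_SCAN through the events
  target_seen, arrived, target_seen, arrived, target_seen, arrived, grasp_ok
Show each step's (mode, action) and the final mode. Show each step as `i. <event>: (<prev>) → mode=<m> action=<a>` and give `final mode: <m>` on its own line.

1. target_seen: (M_SCAN) → mode=M_HOME action=lamp_flash
2. arrived: (M_HOME) → mode=M_HOME action=announce
3. target_seen: (M_HOME) → mode=M_PICK action=lamp_flash
4. arrived: (M_PICK) → mode=M_WAIT action=spin_ccw
5. target_seen: (M_WAIT) → mode=M_PICK action=lamp_flash
6. arrived: (M_PICK) → mode=M_WAIT action=spin_ccw
7. grasp_ok: (M_WAIT) → mode=M_WAIT action=lamp_flash

final mode: M_WAIT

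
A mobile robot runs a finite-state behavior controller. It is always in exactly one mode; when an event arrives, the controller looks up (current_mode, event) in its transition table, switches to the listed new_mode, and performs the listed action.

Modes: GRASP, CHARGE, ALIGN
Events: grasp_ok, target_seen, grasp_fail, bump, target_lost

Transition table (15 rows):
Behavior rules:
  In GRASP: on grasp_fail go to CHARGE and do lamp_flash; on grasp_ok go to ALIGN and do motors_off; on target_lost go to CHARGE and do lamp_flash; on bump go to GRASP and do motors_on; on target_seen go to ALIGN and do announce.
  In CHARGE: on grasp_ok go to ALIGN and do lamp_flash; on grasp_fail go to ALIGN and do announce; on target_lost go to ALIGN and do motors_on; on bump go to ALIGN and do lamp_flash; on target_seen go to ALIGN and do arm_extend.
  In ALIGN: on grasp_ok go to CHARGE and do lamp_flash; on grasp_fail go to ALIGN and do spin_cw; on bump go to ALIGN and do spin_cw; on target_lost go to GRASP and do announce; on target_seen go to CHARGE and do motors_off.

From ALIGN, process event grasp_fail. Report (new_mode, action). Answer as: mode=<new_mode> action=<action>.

mode=ALIGN action=spin_cw

current mode = ALIGN; filter table to that mode:
  (ALIGN, grasp_ok) → (CHARGE, lamp_flash)
  (ALIGN, grasp_fail) → (ALIGN, spin_cw)  ← event matches
  (ALIGN, bump) → (ALIGN, spin_cw)
  (ALIGN, target_lost) → (GRASP, announce)
  (ALIGN, target_seen) → (CHARGE, motors_off)
event = grasp_fail selects (ALIGN, spin_cw)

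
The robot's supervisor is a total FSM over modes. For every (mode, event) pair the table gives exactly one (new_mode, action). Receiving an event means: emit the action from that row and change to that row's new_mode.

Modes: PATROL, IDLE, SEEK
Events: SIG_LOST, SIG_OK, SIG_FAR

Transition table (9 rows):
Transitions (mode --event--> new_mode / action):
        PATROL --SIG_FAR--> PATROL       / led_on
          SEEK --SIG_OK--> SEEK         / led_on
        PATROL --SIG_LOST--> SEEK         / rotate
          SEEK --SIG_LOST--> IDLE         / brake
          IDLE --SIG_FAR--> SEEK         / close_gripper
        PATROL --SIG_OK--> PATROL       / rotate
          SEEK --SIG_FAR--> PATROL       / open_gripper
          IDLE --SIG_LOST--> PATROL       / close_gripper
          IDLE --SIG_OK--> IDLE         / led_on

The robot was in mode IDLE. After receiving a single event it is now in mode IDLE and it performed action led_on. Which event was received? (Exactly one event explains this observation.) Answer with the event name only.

try SIG_LOST: (IDLE, SIG_LOST) → (PATROL, close_gripper)
try SIG_OK: (IDLE, SIG_OK) → (IDLE, led_on)  ← matches
try SIG_FAR: (IDLE, SIG_FAR) → (SEEK, close_gripper)

SIG_OK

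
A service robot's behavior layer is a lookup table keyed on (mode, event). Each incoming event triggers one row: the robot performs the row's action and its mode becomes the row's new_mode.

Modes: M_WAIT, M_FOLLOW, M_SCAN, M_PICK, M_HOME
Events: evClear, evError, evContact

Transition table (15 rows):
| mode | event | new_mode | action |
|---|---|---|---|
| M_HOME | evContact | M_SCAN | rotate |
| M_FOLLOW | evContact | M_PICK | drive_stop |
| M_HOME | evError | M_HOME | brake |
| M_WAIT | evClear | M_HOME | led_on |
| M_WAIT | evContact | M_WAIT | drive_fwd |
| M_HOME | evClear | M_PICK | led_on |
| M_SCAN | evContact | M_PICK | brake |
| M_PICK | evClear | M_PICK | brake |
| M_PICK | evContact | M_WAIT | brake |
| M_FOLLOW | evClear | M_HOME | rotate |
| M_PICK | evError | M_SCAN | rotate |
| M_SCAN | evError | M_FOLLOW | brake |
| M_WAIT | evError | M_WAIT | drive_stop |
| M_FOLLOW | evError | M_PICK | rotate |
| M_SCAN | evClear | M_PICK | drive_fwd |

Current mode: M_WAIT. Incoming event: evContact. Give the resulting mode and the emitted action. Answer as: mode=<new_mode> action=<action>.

mode=M_WAIT action=drive_fwd

current mode = M_WAIT; filter table to that mode:
  (M_WAIT, evClear) → (M_HOME, led_on)
  (M_WAIT, evContact) → (M_WAIT, drive_fwd)  ← event matches
  (M_WAIT, evError) → (M_WAIT, drive_stop)
event = evContact selects (M_WAIT, drive_fwd)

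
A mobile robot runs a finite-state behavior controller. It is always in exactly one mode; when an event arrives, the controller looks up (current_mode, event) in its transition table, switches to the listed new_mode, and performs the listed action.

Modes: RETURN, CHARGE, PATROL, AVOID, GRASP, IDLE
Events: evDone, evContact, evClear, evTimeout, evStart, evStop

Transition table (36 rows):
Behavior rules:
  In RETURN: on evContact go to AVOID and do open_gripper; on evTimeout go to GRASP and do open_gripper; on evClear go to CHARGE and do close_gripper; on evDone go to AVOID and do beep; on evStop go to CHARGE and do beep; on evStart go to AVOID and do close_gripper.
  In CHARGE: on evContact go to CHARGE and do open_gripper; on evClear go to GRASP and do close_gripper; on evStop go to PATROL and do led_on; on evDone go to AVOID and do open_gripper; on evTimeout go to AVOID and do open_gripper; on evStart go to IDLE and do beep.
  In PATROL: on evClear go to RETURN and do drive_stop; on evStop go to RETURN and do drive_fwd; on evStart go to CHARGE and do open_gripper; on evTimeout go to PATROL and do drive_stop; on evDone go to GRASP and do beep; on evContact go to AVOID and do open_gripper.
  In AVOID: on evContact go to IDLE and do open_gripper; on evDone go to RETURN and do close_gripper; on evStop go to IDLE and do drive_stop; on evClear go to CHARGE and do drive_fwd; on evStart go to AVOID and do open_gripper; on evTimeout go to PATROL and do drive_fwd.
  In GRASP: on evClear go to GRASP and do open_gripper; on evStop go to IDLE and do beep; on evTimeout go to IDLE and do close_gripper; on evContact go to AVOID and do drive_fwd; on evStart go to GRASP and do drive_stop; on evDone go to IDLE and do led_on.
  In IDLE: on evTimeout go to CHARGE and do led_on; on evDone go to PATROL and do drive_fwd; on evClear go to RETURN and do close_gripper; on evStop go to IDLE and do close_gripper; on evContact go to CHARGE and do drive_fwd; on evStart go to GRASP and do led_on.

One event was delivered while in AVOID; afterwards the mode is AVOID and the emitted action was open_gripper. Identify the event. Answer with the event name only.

try evDone: (AVOID, evDone) → (RETURN, close_gripper)
try evContact: (AVOID, evContact) → (IDLE, open_gripper)
try evClear: (AVOID, evClear) → (CHARGE, drive_fwd)
try evTimeout: (AVOID, evTimeout) → (PATROL, drive_fwd)
try evStart: (AVOID, evStart) → (AVOID, open_gripper)  ← matches
try evStop: (AVOID, evStop) → (IDLE, drive_stop)

evStart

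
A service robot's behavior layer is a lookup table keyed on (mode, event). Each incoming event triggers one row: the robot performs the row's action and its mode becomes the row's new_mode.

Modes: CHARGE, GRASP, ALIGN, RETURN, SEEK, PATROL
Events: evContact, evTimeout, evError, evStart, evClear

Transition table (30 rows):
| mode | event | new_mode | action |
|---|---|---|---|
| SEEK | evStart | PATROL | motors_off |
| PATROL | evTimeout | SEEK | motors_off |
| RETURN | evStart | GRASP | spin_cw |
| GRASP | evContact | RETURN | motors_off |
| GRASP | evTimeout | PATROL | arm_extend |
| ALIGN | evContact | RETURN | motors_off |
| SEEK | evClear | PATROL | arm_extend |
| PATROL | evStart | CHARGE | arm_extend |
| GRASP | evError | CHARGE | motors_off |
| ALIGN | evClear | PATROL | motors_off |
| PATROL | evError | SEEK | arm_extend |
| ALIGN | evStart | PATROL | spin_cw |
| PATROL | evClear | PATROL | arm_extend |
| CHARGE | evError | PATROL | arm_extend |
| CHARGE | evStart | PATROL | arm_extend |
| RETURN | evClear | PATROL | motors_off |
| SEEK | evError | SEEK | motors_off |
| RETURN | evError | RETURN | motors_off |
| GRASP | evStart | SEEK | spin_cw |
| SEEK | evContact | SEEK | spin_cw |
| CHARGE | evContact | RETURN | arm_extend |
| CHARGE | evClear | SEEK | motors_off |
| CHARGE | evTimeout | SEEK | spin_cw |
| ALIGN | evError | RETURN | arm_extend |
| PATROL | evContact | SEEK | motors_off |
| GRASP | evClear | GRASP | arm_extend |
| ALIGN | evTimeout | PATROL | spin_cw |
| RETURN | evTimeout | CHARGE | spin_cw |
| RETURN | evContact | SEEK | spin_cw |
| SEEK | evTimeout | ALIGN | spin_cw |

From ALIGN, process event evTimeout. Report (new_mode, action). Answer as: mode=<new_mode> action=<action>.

mode=PATROL action=spin_cw

current mode = ALIGN; filter table to that mode:
  (ALIGN, evContact) → (RETURN, motors_off)
  (ALIGN, evClear) → (PATROL, motors_off)
  (ALIGN, evStart) → (PATROL, spin_cw)
  (ALIGN, evError) → (RETURN, arm_extend)
  (ALIGN, evTimeout) → (PATROL, spin_cw)  ← event matches
event = evTimeout selects (PATROL, spin_cw)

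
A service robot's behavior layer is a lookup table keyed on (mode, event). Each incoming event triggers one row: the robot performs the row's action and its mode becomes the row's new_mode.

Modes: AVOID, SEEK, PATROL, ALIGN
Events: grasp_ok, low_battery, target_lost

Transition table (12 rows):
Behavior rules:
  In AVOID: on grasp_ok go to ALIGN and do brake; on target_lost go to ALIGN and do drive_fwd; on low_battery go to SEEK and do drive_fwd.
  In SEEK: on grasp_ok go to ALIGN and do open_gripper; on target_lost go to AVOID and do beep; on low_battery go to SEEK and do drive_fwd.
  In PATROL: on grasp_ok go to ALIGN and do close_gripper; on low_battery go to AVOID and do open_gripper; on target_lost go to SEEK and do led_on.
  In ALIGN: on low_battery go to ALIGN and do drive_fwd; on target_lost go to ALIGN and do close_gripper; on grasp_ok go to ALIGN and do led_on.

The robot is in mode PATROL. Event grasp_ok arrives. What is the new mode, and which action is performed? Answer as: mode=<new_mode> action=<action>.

current mode = PATROL; filter table to that mode:
  (PATROL, grasp_ok) → (ALIGN, close_gripper)  ← event matches
  (PATROL, low_battery) → (AVOID, open_gripper)
  (PATROL, target_lost) → (SEEK, led_on)
event = grasp_ok selects (ALIGN, close_gripper)

mode=ALIGN action=close_gripper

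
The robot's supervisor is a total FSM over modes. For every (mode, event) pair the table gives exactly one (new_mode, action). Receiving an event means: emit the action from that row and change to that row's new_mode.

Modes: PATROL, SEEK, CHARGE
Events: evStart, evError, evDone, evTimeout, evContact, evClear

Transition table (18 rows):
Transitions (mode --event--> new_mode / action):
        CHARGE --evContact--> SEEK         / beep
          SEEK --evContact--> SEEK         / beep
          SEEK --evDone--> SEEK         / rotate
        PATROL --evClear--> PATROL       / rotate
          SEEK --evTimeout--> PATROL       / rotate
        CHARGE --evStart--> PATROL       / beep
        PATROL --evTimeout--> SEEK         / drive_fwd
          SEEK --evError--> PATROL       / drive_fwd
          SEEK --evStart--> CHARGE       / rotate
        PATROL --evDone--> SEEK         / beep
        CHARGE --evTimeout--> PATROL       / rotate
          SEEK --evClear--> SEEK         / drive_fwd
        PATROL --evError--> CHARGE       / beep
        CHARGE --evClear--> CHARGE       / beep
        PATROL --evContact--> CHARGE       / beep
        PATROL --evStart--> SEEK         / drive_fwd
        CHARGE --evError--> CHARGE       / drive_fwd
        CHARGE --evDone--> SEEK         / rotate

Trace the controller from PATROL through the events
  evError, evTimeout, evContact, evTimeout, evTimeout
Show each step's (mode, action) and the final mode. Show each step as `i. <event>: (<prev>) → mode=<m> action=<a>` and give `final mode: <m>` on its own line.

1. evError: (PATROL) → mode=CHARGE action=beep
2. evTimeout: (CHARGE) → mode=PATROL action=rotate
3. evContact: (PATROL) → mode=CHARGE action=beep
4. evTimeout: (CHARGE) → mode=PATROL action=rotate
5. evTimeout: (PATROL) → mode=SEEK action=drive_fwd

final mode: SEEK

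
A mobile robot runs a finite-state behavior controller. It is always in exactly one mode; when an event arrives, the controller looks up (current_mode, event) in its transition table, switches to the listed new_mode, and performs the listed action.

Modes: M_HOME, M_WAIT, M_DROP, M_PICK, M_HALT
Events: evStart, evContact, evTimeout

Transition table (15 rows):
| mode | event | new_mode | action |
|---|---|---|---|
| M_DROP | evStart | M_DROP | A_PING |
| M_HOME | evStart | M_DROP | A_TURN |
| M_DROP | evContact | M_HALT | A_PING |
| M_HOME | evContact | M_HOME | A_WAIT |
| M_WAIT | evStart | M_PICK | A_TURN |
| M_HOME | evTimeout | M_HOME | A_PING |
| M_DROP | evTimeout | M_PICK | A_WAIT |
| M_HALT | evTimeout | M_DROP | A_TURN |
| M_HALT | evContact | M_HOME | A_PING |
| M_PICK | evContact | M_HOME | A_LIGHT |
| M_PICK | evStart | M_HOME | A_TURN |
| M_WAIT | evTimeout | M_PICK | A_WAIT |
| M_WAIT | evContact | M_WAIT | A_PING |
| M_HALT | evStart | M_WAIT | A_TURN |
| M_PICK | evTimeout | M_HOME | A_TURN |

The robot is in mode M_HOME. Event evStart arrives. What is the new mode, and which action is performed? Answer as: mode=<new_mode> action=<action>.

mode=M_DROP action=A_TURN

current mode = M_HOME; filter table to that mode:
  (M_HOME, evStart) → (M_DROP, A_TURN)  ← event matches
  (M_HOME, evContact) → (M_HOME, A_WAIT)
  (M_HOME, evTimeout) → (M_HOME, A_PING)
event = evStart selects (M_DROP, A_TURN)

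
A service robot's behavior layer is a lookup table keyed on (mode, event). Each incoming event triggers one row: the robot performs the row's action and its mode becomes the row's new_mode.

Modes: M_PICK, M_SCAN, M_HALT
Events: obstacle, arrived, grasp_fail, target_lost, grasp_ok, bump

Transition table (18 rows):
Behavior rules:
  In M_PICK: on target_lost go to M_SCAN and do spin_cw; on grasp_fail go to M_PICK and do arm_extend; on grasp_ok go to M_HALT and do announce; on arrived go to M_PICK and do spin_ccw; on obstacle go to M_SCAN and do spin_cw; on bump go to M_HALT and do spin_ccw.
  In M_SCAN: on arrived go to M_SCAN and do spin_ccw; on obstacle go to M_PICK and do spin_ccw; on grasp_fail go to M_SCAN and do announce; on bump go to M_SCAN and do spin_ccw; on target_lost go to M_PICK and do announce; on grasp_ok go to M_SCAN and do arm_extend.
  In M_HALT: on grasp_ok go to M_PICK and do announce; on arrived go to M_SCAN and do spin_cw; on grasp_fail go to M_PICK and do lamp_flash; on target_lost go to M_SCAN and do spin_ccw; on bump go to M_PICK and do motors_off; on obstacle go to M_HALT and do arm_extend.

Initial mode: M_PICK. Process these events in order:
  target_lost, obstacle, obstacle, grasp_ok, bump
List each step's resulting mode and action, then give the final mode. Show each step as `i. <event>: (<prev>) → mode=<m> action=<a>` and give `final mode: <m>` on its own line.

1. target_lost: (M_PICK) → mode=M_SCAN action=spin_cw
2. obstacle: (M_SCAN) → mode=M_PICK action=spin_ccw
3. obstacle: (M_PICK) → mode=M_SCAN action=spin_cw
4. grasp_ok: (M_SCAN) → mode=M_SCAN action=arm_extend
5. bump: (M_SCAN) → mode=M_SCAN action=spin_ccw

final mode: M_SCAN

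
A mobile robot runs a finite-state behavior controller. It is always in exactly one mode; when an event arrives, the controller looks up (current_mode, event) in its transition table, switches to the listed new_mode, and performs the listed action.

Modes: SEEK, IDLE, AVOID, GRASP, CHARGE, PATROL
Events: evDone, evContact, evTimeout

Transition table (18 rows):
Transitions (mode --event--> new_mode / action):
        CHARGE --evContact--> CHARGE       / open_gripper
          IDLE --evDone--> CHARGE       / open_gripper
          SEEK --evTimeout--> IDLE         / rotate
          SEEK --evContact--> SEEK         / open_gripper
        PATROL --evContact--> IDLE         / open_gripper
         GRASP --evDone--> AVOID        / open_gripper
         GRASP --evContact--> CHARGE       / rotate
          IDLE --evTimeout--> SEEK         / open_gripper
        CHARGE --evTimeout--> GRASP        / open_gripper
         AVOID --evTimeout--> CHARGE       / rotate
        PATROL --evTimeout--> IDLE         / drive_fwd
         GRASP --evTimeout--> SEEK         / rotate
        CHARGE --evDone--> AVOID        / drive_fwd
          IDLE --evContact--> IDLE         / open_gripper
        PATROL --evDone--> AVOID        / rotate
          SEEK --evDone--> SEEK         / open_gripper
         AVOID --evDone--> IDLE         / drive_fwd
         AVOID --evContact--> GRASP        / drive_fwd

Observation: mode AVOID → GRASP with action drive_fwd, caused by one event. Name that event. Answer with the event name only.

evContact

try evDone: (AVOID, evDone) → (IDLE, drive_fwd)
try evContact: (AVOID, evContact) → (GRASP, drive_fwd)  ← matches
try evTimeout: (AVOID, evTimeout) → (CHARGE, rotate)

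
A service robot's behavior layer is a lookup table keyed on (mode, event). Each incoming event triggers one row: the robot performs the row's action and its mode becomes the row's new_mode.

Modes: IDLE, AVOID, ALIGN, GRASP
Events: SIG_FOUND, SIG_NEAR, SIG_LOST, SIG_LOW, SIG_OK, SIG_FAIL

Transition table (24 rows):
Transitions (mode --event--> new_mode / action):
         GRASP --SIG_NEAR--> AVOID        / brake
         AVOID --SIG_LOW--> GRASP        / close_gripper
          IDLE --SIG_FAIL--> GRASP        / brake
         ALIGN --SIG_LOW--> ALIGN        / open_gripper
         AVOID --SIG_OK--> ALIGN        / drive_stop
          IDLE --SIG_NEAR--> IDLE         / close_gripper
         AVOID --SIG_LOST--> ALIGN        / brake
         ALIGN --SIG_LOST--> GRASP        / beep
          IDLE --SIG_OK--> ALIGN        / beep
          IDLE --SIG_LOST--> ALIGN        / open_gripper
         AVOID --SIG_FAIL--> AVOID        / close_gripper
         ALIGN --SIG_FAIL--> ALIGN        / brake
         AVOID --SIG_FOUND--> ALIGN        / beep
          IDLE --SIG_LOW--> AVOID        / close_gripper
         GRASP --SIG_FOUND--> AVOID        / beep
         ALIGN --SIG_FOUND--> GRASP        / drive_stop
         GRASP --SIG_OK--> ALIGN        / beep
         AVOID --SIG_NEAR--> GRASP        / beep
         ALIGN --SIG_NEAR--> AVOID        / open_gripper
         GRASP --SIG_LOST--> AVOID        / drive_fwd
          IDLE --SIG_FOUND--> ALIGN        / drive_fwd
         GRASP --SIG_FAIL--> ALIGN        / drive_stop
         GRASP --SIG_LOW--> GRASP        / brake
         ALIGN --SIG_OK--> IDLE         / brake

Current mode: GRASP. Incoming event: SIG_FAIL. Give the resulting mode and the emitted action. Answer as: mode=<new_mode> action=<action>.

mode=ALIGN action=drive_stop

current mode = GRASP; filter table to that mode:
  (GRASP, SIG_NEAR) → (AVOID, brake)
  (GRASP, SIG_FOUND) → (AVOID, beep)
  (GRASP, SIG_OK) → (ALIGN, beep)
  (GRASP, SIG_LOST) → (AVOID, drive_fwd)
  (GRASP, SIG_FAIL) → (ALIGN, drive_stop)  ← event matches
  (GRASP, SIG_LOW) → (GRASP, brake)
event = SIG_FAIL selects (ALIGN, drive_stop)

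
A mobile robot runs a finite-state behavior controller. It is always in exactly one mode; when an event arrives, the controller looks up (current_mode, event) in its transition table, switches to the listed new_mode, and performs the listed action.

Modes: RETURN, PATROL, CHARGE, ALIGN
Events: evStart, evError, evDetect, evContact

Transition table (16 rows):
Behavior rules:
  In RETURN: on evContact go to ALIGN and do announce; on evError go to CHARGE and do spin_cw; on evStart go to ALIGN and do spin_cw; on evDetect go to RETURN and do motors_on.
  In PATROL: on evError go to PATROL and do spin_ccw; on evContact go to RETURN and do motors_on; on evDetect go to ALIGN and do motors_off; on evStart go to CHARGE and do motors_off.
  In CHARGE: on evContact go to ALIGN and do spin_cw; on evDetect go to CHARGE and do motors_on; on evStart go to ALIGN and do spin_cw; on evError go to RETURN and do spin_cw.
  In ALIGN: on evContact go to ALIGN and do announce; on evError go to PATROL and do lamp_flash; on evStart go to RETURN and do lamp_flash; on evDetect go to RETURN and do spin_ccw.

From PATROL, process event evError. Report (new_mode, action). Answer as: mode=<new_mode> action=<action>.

mode=PATROL action=spin_ccw

current mode = PATROL; filter table to that mode:
  (PATROL, evError) → (PATROL, spin_ccw)  ← event matches
  (PATROL, evContact) → (RETURN, motors_on)
  (PATROL, evDetect) → (ALIGN, motors_off)
  (PATROL, evStart) → (CHARGE, motors_off)
event = evError selects (PATROL, spin_ccw)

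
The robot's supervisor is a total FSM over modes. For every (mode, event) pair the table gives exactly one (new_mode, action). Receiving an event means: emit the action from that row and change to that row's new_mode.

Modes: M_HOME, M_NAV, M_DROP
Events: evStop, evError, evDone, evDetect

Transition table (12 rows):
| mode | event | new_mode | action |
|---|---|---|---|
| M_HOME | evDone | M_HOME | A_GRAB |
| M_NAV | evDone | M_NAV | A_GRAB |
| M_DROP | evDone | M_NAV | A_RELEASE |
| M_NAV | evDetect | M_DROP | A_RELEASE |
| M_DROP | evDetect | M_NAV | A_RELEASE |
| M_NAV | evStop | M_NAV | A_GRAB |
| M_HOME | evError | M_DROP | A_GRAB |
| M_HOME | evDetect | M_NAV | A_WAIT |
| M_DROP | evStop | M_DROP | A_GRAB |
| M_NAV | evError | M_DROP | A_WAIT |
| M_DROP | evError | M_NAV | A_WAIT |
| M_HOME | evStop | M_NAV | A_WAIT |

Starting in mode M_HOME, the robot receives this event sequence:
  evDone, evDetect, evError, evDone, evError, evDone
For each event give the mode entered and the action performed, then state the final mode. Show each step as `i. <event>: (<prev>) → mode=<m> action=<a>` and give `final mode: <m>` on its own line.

final mode: M_NAV

1. evDone: (M_HOME) → mode=M_HOME action=A_GRAB
2. evDetect: (M_HOME) → mode=M_NAV action=A_WAIT
3. evError: (M_NAV) → mode=M_DROP action=A_WAIT
4. evDone: (M_DROP) → mode=M_NAV action=A_RELEASE
5. evError: (M_NAV) → mode=M_DROP action=A_WAIT
6. evDone: (M_DROP) → mode=M_NAV action=A_RELEASE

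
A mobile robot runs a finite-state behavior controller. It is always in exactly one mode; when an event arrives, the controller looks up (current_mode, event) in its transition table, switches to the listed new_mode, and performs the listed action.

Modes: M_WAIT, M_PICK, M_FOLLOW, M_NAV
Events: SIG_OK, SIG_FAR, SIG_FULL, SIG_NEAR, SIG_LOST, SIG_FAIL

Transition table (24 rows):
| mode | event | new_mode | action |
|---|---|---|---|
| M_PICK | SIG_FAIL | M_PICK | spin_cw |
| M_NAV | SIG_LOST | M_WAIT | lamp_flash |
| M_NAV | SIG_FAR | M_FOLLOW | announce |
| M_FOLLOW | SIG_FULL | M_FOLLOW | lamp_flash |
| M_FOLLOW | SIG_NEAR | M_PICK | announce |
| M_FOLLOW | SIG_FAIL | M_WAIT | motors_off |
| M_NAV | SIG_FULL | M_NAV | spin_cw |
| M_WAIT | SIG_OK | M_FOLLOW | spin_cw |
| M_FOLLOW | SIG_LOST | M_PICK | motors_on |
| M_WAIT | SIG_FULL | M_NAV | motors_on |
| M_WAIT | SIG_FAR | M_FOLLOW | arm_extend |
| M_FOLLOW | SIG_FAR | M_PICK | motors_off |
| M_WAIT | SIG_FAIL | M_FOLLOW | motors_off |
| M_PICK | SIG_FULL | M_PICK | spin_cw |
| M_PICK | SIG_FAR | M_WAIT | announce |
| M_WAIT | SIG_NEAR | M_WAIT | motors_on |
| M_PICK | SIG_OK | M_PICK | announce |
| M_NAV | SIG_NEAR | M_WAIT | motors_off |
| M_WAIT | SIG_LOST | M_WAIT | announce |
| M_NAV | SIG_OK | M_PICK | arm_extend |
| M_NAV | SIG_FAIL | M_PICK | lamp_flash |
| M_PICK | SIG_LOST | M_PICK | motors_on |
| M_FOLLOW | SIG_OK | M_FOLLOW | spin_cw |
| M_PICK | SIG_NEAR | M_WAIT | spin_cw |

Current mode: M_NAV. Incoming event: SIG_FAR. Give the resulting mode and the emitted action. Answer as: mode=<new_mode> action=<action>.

current mode = M_NAV; filter table to that mode:
  (M_NAV, SIG_LOST) → (M_WAIT, lamp_flash)
  (M_NAV, SIG_FAR) → (M_FOLLOW, announce)  ← event matches
  (M_NAV, SIG_FULL) → (M_NAV, spin_cw)
  (M_NAV, SIG_NEAR) → (M_WAIT, motors_off)
  (M_NAV, SIG_OK) → (M_PICK, arm_extend)
  (M_NAV, SIG_FAIL) → (M_PICK, lamp_flash)
event = SIG_FAR selects (M_FOLLOW, announce)

mode=M_FOLLOW action=announce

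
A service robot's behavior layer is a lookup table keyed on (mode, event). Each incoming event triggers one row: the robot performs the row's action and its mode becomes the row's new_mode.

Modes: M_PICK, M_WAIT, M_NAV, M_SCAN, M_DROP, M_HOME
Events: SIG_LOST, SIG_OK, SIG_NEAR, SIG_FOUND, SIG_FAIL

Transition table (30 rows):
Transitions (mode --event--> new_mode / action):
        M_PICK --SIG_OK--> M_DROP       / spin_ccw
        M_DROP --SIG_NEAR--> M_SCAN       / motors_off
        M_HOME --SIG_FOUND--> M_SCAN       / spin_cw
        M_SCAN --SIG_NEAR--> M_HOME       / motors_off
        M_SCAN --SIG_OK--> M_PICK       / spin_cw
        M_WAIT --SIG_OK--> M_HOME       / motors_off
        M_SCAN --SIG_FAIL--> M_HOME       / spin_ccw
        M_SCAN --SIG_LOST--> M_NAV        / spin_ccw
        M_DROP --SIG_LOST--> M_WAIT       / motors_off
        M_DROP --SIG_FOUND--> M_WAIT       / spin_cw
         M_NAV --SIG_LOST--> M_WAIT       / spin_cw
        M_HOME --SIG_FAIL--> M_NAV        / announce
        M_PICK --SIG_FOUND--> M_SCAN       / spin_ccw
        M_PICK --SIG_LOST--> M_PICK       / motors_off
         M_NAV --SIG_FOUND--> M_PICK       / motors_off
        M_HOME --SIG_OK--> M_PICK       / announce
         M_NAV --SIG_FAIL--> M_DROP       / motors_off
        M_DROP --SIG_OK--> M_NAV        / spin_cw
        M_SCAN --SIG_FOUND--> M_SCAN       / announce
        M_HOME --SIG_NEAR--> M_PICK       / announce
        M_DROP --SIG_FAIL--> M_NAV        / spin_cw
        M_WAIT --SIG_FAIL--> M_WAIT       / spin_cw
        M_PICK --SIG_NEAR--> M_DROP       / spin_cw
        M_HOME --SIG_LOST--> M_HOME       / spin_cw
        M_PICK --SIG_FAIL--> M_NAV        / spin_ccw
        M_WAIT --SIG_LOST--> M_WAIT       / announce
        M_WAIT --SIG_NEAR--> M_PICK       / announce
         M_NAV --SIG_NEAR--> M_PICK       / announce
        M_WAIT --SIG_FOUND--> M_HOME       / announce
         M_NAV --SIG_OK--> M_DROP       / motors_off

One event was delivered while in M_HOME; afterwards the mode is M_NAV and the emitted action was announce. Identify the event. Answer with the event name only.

SIG_FAIL

try SIG_LOST: (M_HOME, SIG_LOST) → (M_HOME, spin_cw)
try SIG_OK: (M_HOME, SIG_OK) → (M_PICK, announce)
try SIG_NEAR: (M_HOME, SIG_NEAR) → (M_PICK, announce)
try SIG_FOUND: (M_HOME, SIG_FOUND) → (M_SCAN, spin_cw)
try SIG_FAIL: (M_HOME, SIG_FAIL) → (M_NAV, announce)  ← matches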